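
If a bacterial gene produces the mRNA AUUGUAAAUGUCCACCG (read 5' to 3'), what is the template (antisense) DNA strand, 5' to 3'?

Replace U with T to get the coding DNA strand: ATTGTAAATGTCCACCG. The template strand is its reverse complement (complement TAACATTTACAGGTGGC, then reverse).

5'-CGGTGGACATTTACAAT-3'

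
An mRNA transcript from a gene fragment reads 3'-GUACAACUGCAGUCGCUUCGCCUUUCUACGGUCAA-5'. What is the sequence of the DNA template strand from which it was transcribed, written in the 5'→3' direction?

5′-CATGTTGACGTCAGCGAAGCGGAAAGATGCCAGTT-3′

Written 5'→3' the mRNA is AACUGGCAUCUUUCCGCUUCGCUGACGUCAACAUG, so the coding DNA strand is AACTGGCATCTTTCCGCTTCGCTGACGTCAACATG. The template is its reverse complement.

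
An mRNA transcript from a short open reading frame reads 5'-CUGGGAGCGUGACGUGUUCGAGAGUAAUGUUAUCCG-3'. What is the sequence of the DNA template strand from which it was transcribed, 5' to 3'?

Replace U with T to get the coding DNA strand: CTGGGAGCGTGACGTGTTCGAGAGTAATGTTATCCG. The template strand is its reverse complement (complement GACCCTCGCACTGCACAAGCTCTCATTACAATAGGC, then reverse).

5'-CGGATAACATTACTCTCGAACACGTCACGCTCCCAG-3'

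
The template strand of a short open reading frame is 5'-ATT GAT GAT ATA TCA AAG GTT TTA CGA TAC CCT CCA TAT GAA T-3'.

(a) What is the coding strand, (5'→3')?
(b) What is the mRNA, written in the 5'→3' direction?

(a) 5'-ATTCATATGGAGGGTATCGTAAAACCTTTGATATATCATCAAT-3'
(b) 5'-AUUCAUAUGGAGGGUAUCGUAAAACCUUUGAUAUAUCAUCAAU-3'

(a) The coding strand is the reverse complement of the template: complement TAACTACTATATAGTTTCCAAAATGCTATGGGAGGTATACTTA, then reverse.
(b) mRNA has the coding-strand sequence with T→U.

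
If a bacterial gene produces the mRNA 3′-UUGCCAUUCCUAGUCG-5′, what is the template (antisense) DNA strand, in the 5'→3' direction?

Written 5'→3' the mRNA is GCUGAUCCUUACCGUU, so the coding DNA strand is GCTGATCCTTACCGTT. The template is its reverse complement.

5'-AACGGTAAGGATCAGC-3'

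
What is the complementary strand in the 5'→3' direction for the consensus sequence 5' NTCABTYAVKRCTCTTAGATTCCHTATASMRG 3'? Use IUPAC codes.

Standard pairs A↔T, G↔C; ambiguity codes pair R↔Y, M↔K, S↔S, B↔V, H↔D, N↔N. Complement (NAGTVARTBMYGAGAATCTAAGGDATATSKYC), then reverse for 5'→3'.

5'-CYKSTATADGGAATCTAAGAGYMBTRAVTGAN-3'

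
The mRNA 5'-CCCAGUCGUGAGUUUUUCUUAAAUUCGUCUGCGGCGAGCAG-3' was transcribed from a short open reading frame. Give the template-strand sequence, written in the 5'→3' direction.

5'-CTGCTCGCCGCAGACGAATTTAAGAAAAACTCACGACTGGG-3'

Replace U with T to get the coding DNA strand: CCCAGTCGTGAGTTTTTCTTAAATTCGTCTGCGGCGAGCAG. The template strand is its reverse complement (complement GGGTCAGCACTCAAAAAGAATTTAAGCAGACGCCGCTCGTC, then reverse).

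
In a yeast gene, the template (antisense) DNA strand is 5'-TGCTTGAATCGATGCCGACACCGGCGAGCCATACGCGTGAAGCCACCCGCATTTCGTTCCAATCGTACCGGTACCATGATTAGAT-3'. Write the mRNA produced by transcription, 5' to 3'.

RNA polymerase reads the template 3'→5' and synthesizes mRNA 5'→3' by base-pairing (A→U, T→A, G↔C). The complement of the template is ACGAACTTAGCTACGGCTGTGGCCGCTCGGTATGCGCACTTCGGTGGGCGTAAAGCAAGGTTAGCATGGCCATGGTACTAATCTA; antiparallel, so 5'→3' the coding strand is ATCTAATCATGGTACCGGTACGATTGGAACGAAATGCGGGTGGCTTCACGCGTATGGCTCGCCGGTGTCGGCATCGATTCAAGCA. Replace T with U for the mRNA.

5'-AUCUAAUCAUGGUACCGGUACGAUUGGAACGAAAUGCGGGUGGCUUCACGCGUAUGGCUCGCCGGUGUCGGCAUCGAUUCAAGCA-3'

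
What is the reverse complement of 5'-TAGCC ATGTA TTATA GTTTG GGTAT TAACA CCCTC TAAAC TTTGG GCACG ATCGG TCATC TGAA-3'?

Complement each base (A↔T, G↔C): ATCGGTACATAATATCAAACCCATAATTGTGGGAGATTTGAAACCCGTGCTAGCCAGTAGACTT. Then reverse.

5'-TTCAGATGACCGATCGTGCCCAAAGTTTAGAGGGTGTTAATACCCAAACTATAATACATGGCTA-3'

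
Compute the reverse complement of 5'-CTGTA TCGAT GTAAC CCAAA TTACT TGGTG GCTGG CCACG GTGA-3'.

5'-TCACCGTGGCCAGCCACCAAGTAATTTGGGTTACATCGATACAG-3'

Complement each base (A↔T, G↔C): GACATAGCTACATTGGGTTTAATGAACCACCGACCGGTGCCACT. Then reverse.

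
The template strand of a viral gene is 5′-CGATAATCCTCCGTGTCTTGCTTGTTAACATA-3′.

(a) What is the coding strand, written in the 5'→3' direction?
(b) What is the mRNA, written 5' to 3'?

(a) 5'-TATGTTAACAAGCAAGACACGGAGGATTATCG-3'
(b) 5′-UAUGUUAACAAGCAAGACACGGAGGAUUAUCG-3′

(a) The coding strand is the reverse complement of the template: complement GCTATTAGGAGGCACAGAACGAACAATTGTAT, then reverse.
(b) mRNA has the coding-strand sequence with T→U.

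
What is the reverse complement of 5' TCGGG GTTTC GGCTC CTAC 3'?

5'-GTAGGAGCCGAAACCCCGA-3'

Reading the sequence 3'→5' and pairing each base (A↔T, G↔C) gives the reverse complement directly.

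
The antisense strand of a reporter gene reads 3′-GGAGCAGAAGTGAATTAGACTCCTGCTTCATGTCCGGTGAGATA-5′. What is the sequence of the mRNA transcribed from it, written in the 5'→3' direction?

5'-CCUCGUCUUCACUUAAUCUGAGGACGAAGUACAGGCCACUCUAU-3'

Reading the template 3'→5' as shown, RNA polymerase pairs each base (A→U, T→A, G↔C) to build mRNA 5'→3' directly.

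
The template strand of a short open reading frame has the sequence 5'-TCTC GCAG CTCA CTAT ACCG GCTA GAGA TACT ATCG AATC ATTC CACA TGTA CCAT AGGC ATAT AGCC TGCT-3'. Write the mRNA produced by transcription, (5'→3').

5'-AGCAGGCUAUAUGCCUAUGGUACAUGUGGAAUGAUUCGAUAGUAUCUCUAGCCGGUAUAGUGAGCUGCGAGA-3'

The mRNA has the sequence of the coding strand (reverse complement of the template) with T→U. Reverse complement of TCTCGCAGCTCACTATACCGGCTAGAGATACTATCGAATCATTCCACATGTACCATAGGCATATAGCCTGCT is AGCAGGCTATATGCCTATGGTACATGTGGAATGATTCGATAGTATCTCTAGCCGGTATAGTGAGCTGCGAGA; then T→U.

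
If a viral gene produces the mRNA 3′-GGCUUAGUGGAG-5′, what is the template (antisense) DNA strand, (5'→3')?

Written 5'→3' the mRNA is GAGGUGAUUCGG, so the coding DNA strand is GAGGTGATTCGG. The template is its reverse complement.

5'-CCGAATCACCTC-3'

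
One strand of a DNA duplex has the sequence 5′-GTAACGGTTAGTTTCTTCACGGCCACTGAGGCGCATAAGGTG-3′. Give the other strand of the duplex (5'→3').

The complement of GTAACGGTTAGTTTCTTCACGGCCACTGAGGCGCATAAGGTG is CATTGCCAATCAAAGAAGTGCCGGTGACTCCGCGTATTCCAC (A↔T, G↔C). DNA strands are antiparallel, so the complementary strand runs 3'→5'; reversing gives the 5'→3' form.

5'-CACCTTATGCGCCTCAGTGGCCGTGAAGAAACTAACCGTTAC-3'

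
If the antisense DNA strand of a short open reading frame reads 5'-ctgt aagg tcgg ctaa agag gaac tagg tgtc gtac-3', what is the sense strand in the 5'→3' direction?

5'-GTACGACACCTAGTTCCTCTTTAGCCGACCTTACAG-3'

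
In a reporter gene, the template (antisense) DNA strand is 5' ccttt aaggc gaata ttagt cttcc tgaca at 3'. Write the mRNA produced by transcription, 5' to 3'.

5'-AUUGUCAGGAAGACUAAUAUUCGCCUUAAAGG-3'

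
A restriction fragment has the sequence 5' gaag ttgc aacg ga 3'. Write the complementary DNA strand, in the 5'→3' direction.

5'-TCCGTTGCAACTTC-3'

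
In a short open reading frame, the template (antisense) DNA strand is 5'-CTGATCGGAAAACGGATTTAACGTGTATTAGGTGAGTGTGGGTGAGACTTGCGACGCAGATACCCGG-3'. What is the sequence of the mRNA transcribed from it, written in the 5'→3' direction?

5'-CCGGGUAUCUGCGUCGCAAGUCUCACCCACACUCACCUAAUACACGUUAAAUCCGUUUUCCGAUCAG-3'

RNA polymerase reads the template 3'→5' and synthesizes mRNA 5'→3' by base-pairing (A→U, T→A, G↔C). The complement of the template is GACTAGCCTTTTGCCTAAATTGCACATAATCCACTCACACCCACTCTGAACGCTGCGTCTATGGGCC; antiparallel, so 5'→3' the coding strand is CCGGGTATCTGCGTCGCAAGTCTCACCCACACTCACCTAATACACGTTAAATCCGTTTTCCGATCAG. Replace T with U for the mRNA.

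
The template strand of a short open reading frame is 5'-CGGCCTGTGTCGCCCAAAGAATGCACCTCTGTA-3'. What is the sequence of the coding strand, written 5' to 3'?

The coding strand is complementary and antiparallel to the template: take the complement (A↔T, G↔C) and reverse.

5′-TACAGAGGTGCATTCTTTGGGCGACACAGGCCG-3′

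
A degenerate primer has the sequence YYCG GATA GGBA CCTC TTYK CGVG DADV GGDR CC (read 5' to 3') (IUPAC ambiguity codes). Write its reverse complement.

5'-GGYHCCBHTHCBCGMRAAGAGGTVCCTATCCGRR-3'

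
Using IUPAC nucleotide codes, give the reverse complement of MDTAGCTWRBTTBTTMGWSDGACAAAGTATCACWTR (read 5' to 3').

5'-YAWGTGATACTTTGTCHSWCKAAVAAVYWAGCTAHK-3'

Standard pairs A↔T, G↔C; ambiguity codes pair R↔Y, M↔K, W↔W, S↔S, B↔V, D↔H. Complement (KHATCGAWYVAAVAAKCWSHCTGTTTCATAGTGWAY), then reverse for 5'→3'.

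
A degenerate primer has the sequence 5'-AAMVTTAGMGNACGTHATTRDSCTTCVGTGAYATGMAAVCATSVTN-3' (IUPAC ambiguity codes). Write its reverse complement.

Standard pairs A↔T, G↔C; ambiguity codes pair R↔Y, M↔K, S↔S, D↔H, V↔B, N↔N. Complement (TTKBAATCKCNTGCADTAAYHSGAAGBCACTRTACKTTBGTASBAN), then reverse for 5'→3'.

5'-NABSATGBTTKCATRTCACBGAAGSHYAATDACGTNCKCTAABKTT-3'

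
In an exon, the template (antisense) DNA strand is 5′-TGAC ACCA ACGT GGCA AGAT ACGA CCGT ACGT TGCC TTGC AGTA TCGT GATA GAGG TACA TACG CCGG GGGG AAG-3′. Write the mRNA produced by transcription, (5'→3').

5'-CUUCCCCCCGGCGUAUGUACCUCUAUCACGAUACUGCAAGGCAACGUACGGUCGUAUCUUGCCACGUUGGUGUCA-3'

The mRNA has the sequence of the coding strand (reverse complement of the template) with T→U. Reverse complement of TGACACCAACGTGGCAAGATACGACCGTACGTTGCCTTGCAGTATCGTGATAGAGGTACATACGCCGGGGGGAAG is CTTCCCCCCGGCGTATGTACCTCTATCACGATACTGCAAGGCAACGTACGGTCGTATCTTGCCACGTTGGTGTCA; then T→U.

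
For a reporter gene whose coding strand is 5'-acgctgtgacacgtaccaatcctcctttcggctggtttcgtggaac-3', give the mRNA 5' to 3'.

mRNA has the coding-strand sequence with U in place of T.

5'-ACGCUGUGACACGUACCAAUCCUCCUUUCGGCUGGUUUCGUGGAAC-3'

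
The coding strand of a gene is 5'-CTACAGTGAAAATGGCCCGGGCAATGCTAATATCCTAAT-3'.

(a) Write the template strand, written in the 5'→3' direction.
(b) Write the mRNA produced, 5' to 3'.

(a) The template strand is the reverse complement of the coding strand: complement GATGTCACTTTTACCGGGCCCGTTACGATTATAGGATTA, then reverse.
(b) mRNA matches the coding strand with T→U.

(a) 5'-ATTAGGATATTAGCATTGCCCGGGCCATTTTCACTGTAG-3'
(b) 5'-CUACAGUGAAAAUGGCCCGGGCAAUGCUAAUAUCCUAAU-3'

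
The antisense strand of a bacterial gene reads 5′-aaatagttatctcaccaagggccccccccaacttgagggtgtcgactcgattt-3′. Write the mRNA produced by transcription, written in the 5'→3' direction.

The mRNA has the sequence of the coding strand (reverse complement of the template) with T→U. Reverse complement of AAATAGTTATCTCACCAAGGGCCCCCCCCAACTTGAGGGTGTCGACTCGATTT is AAATCGAGTCGACACCCTCAAGTTGGGGGGGGCCCTTGGTGAGATAACTATTT; then T→U.

5'-AAAUCGAGUCGACACCCUCAAGUUGGGGGGGGCCCUUGGUGAGAUAACUAUUU-3'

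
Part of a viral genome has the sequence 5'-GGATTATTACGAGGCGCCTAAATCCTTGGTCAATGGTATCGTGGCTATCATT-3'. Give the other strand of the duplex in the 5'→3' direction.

Pairing A↔T and G↔C gives CCTAATAATGCTCCGCGGATTTAGGAACCAGTTACCATAGCACCGATAGTAA, running 3'→5'. Reverse for the 5'→3' convention.

5'-AATGATAGCCACGATACCATTGACCAAGGATTTAGGCGCCTCGTAATAATCC-3'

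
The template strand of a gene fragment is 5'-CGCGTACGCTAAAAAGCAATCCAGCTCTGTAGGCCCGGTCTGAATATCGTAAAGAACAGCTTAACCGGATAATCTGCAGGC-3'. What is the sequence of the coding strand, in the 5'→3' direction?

5'-GCCTGCAGATTATCCGGTTAAGCTGTTCTTTACGATATTCAGACCGGGCCTACAGAGCTGGATTGCTTTTTAGCGTACGCG-3'

The coding strand is complementary and antiparallel to the template: take the complement (A↔T, G↔C) and reverse.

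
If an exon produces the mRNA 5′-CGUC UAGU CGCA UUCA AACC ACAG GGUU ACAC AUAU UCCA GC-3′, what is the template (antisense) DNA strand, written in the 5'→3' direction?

5'-GCTGGAATATGTGTAACCCTGTGGTTTGAATGCGACTAGACG-3'

Replace U with T to get the coding DNA strand: CGTCTAGTCGCATTCAAACCACAGGGTTACACATATTCCAGC. The template strand is its reverse complement (complement GCAGATCAGCGTAAGTTTGGTGTCCCAATGTGTATAAGGTCG, then reverse).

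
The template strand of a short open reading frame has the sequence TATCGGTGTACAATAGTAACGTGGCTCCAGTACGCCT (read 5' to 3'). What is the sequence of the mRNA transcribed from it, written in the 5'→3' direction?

RNA polymerase reads the template 3'→5' and synthesizes mRNA 5'→3' by base-pairing (A→U, T→A, G↔C). The complement of the template is ATAGCCACATGTTATCATTGCACCGAGGTCATGCGGA; antiparallel, so 5'→3' the coding strand is AGGCGTACTGGAGCCACGTTACTATTGTACACCGATA. Replace T with U for the mRNA.

5'-AGGCGUACUGGAGCCACGUUACUAUUGUACACCGAUA-3'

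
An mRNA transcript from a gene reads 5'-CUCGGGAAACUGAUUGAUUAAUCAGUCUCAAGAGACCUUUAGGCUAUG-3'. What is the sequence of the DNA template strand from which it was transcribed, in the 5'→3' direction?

Replace U with T to get the coding DNA strand: CTCGGGAAACTGATTGATTAATCAGTCTCAAGAGACCTTTAGGCTATG. The template strand is its reverse complement (complement GAGCCCTTTGACTAACTAATTAGTCAGAGTTCTCTGGAAATCCGATAC, then reverse).

5'-CATAGCCTAAAGGTCTCTTGAGACTGATTAATCAATCAGTTTCCCGAG-3'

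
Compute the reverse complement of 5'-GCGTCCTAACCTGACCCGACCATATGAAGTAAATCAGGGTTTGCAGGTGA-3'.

5'-TCACCTGCAAACCCTGATTTACTTCATATGGTCGGGTCAGGTTAGGACGC-3'

Complement each base (A↔T, G↔C): CGCAGGATTGGACTGGGCTGGTATACTTCATTTAGTCCCAAACGTCCACT. Then reverse.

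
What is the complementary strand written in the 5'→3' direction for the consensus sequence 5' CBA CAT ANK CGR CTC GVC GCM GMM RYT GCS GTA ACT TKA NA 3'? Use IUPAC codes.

5′-TNTMAAGTTACSGCARYKKCKGCGBCGAGYCGMNTATGTVG-3′

Standard pairs A↔T, G↔C; ambiguity codes pair R↔Y, M↔K, S↔S, B↔V, N↔N. Complement (GVTGTATNMGCYGAGCBGCGKCKKYRACGSCATTGAAMTNT), then reverse for 5'→3'.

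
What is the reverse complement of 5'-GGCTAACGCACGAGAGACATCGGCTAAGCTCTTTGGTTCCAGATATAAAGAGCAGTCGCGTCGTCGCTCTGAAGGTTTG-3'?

Reading the sequence 3'→5' and pairing each base (A↔T, G↔C) gives the reverse complement directly.

5'-CAAACCTTCAGAGCGACGACGCGACTGCTCTTTATATCTGGAACCAAAGAGCTTAGCCGATGTCTCTCGTGCGTTAGCC-3'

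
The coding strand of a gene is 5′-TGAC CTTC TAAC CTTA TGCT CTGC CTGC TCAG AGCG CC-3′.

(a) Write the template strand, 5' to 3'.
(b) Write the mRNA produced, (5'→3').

(a) The template strand is the reverse complement of the coding strand: complement ACTGGAAGATTGGAATACGAGACGGACGAGTCTCGCGG, then reverse.
(b) mRNA matches the coding strand with T→U.

(a) 5'-GGCGCTCTGAGCAGGCAGAGCATAAGGTTAGAAGGTCA-3'
(b) 5'-UGACCUUCUAACCUUAUGCUCUGCCUGCUCAGAGCGCC-3'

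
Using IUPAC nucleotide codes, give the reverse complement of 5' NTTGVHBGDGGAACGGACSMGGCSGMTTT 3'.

5′-AAAKCSGCCKSGTCCGTTCCHCVDBCAAN-3′

Standard pairs A↔T, G↔C; ambiguity codes pair M↔K, S↔S, B↔V, D↔H, N↔N. Complement (NAACBDVCHCCTTGCCTGSKCCGSCKAAA), then reverse for 5'→3'.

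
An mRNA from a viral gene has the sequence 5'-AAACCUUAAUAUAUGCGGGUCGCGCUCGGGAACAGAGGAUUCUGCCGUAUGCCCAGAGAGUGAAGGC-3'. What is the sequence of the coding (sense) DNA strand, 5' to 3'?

The coding DNA strand has the same 5'→3' sequence as the mRNA with U replaced by T.

5'-AAACCTTAATATATGCGGGTCGCGCTCGGGAACAGAGGATTCTGCCGTATGCCCAGAGAGTGAAGGC-3'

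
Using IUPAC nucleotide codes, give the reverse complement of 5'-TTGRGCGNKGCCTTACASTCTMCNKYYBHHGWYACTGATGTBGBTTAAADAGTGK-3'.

5′-MCACTHTTTAAVCVACATCAGTRWCDDVRRMNGKAGASTGTAAGGCMNCGCYCAA-3′

Standard pairs A↔T, G↔C; ambiguity codes pair R↔Y, M↔K, W↔W, S↔S, B↔V, D↔H, N↔N. Complement (AACYCGCNMCGGAATGTSAGAKGNMRRVDDCWRTGACTACAVCVAATTTHTCACM), then reverse for 5'→3'.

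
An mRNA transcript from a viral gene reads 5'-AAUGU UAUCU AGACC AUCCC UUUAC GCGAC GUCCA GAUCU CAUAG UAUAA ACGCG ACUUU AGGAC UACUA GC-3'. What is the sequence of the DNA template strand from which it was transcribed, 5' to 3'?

Replace U with T to get the coding DNA strand: AATGTTATCTAGACCATCCCTTTACGCGACGTCCAGATCTCATAGTATAAACGCGACTTTAGGACTACTAGC. The template strand is its reverse complement (complement TTACAATAGATCTGGTAGGGAAATGCGCTGCAGGTCTAGAGTATCATATTTGCGCTGAAATCCTGATGATCG, then reverse).

5'-GCTAGTAGTCCTAAAGTCGCGTTTATACTATGAGATCTGGACGTCGCGTAAAGGGATGGTCTAGATAACATT-3'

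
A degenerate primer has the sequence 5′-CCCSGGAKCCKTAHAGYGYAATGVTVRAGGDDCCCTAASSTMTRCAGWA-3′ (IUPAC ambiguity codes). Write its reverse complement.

Standard pairs A↔T, G↔C; ambiguity codes pair R↔Y, M↔K, W↔W, S↔S, D↔H, V↔B. Complement (GGGSCCTMGGMATDTCRCRTTACBABYTCCHHGGGATTSSAKAYGTCWT), then reverse for 5'→3'.

5'-TWCTGYAKASSTTAGGGHHCCTYBABCATTRCRCTDTAMGGMTCCSGGG-3'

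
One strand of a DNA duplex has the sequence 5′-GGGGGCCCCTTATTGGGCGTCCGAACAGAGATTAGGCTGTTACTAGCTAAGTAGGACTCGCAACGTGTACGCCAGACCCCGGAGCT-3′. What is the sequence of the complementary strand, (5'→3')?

5'-AGCTCCGGGGTCTGGCGTACACGTTGCGAGTCCTACTTAGCTAGTAACAGCCTAATCTCTGTTCGGACGCCCAATAAGGGGCCCCC-3'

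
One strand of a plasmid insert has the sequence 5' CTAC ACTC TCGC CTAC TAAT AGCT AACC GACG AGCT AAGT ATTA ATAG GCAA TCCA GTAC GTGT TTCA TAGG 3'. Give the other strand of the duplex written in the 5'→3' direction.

Pairing A↔T and G↔C gives GATGTGAGAGCGGATGATTATCGATTGGCTGCTCGATTCATAATTATCCGTTAGGTCATGCACAAAGTATCC, running 3'→5'. Reverse for the 5'→3' convention.

5'-CCTATGAAACACGTACTGGATTGCCTATTAATACTTAGCTCGTCGGTTAGCTATTAGTAGGCGAGAGTGTAG-3'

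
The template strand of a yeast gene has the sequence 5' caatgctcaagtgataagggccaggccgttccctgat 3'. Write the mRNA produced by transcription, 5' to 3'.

5'-AUCAGGGAACGGCCUGGCCCUUAUCACUUGAGCAUUG-3'

The mRNA has the sequence of the coding strand (reverse complement of the template) with T→U. Reverse complement of CAATGCTCAAGTGATAAGGGCCAGGCCGTTCCCTGAT is ATCAGGGAACGGCCTGGCCCTTATCACTTGAGCATTG; then T→U.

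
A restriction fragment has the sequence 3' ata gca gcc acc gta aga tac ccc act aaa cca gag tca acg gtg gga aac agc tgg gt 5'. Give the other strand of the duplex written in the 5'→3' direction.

5′-TATCGTCGGTGGCATTCTATGGGGTGATTTGGTCTCAGTTGCCACCCTTTGTCGACCCA-3′

The strand is given 3'→5', so its complement runs 5'→3' in the same left-to-right order: pair each base A↔T, G↔C.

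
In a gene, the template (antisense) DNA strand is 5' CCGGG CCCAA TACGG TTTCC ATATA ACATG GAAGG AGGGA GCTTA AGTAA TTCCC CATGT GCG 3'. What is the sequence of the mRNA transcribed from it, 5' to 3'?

5'-CGCACAUGGGGAAUUACUUAAGCUCCCUCCUUCCAUGUUAUAUGGAAACCGUAUUGGGCCCGG-3'

The mRNA has the sequence of the coding strand (reverse complement of the template) with T→U. Reverse complement of CCGGGCCCAATACGGTTTCCATATAACATGGAAGGAGGGAGCTTAAGTAATTCCCCATGTGCG is CGCACATGGGGAATTACTTAAGCTCCCTCCTTCCATGTTATATGGAAACCGTATTGGGCCCGG; then T→U.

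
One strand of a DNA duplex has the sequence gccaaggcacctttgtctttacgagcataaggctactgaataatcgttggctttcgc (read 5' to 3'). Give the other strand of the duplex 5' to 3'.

Pairing A↔T and G↔C gives CGGTTCCGTGGAAACAGAAATGCTCGTATTCCGATGACTTATTAGCAACCGAAAGCG, running 3'→5'. Reverse for the 5'→3' convention.

5'-GCGAAAGCCAACGATTATTCAGTAGCCTTATGCTCGTAAAGACAAAGGTGCCTTGGC-3'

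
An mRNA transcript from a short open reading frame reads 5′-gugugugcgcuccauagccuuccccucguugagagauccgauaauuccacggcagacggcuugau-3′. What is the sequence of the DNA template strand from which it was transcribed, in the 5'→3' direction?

5'-ATCAAGCCGTCTGCCGTGGAATTATCGGATCTCTCAACGAGGGGAAGGCTATGGAGCGCACACAC-3'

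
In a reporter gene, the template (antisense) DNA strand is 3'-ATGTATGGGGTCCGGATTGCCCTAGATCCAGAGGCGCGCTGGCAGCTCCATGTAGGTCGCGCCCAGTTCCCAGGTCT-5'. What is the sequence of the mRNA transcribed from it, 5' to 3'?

5'-UACAUACCCCAGGCCUAACGGGAUCUAGGUCUCCGCGCGACCGUCGAGGUACAUCCAGCGCGGGUCAAGGGUCCAGA-3'

Reading the template 3'→5' as shown, RNA polymerase pairs each base (A→U, T→A, G↔C) to build mRNA 5'→3' directly.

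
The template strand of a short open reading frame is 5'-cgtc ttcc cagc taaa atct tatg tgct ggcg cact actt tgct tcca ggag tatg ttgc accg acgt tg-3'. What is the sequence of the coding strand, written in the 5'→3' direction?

The coding strand is complementary and antiparallel to the template: take the complement (A↔T, G↔C) and reverse.

5′-CAACGTCGGTGCAACATACTCCTGGAAGCAAAGTAGTGCGCCAGCACATAAGATTTTAGCTGGGAAGACG-3′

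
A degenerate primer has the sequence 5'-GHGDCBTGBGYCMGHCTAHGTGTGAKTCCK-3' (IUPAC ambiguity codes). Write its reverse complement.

5'-MGGAMTCACACDTAGDCKGRCVCAVGHCDC-3'

Standard pairs A↔T, G↔C; ambiguity codes pair Y↔R, M↔K, B↔V, D↔H. Complement (CDCHGVACVCRGKCDGATDCACACTMAGGM), then reverse for 5'→3'.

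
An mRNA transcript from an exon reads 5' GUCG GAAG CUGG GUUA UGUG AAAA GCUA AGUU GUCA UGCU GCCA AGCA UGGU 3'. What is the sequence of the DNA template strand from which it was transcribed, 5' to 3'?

5'-ACCATGCTTGGCAGCATGACAACTTAGCTTTTCACATAACCCAGCTTCCGAC-3'

Replace U with T to get the coding DNA strand: GTCGGAAGCTGGGTTATGTGAAAAGCTAAGTTGTCATGCTGCCAAGCATGGT. The template strand is its reverse complement (complement CAGCCTTCGACCCAATACACTTTTCGATTCAACAGTACGACGGTTCGTACCA, then reverse).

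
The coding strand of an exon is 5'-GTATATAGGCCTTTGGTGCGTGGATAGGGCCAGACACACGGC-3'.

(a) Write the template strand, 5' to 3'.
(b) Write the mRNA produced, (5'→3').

(a) 5'-GCCGTGTGTCTGGCCCTATCCACGCACCAAAGGCCTATATAC-3'
(b) 5'-GUAUAUAGGCCUUUGGUGCGUGGAUAGGGCCAGACACACGGC-3'

(a) The template strand is the reverse complement of the coding strand: complement CATATATCCGGAAACCACGCACCTATCCCGGTCTGTGTGCCG, then reverse.
(b) mRNA matches the coding strand with T→U.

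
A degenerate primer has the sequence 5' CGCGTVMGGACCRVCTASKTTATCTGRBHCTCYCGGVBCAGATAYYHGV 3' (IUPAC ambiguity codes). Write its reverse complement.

5'-BCDRRTATCTGVBCCGRGAGDVYCAGATAAMSTAGBYGGTCCKBACGCG-3'

Standard pairs A↔T, G↔C; ambiguity codes pair R↔Y, M↔K, S↔S, B↔V, H↔D. Complement (GCGCABKCCTGGYBGATSMAATAGACYVDGAGRGCCBVGTCTATRRDCB), then reverse for 5'→3'.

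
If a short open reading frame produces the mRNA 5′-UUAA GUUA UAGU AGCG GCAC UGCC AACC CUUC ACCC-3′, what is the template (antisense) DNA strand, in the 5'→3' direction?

5'-GGGTGAAGGGTTGGCAGTGCCGCTACTATAACTTAA-3'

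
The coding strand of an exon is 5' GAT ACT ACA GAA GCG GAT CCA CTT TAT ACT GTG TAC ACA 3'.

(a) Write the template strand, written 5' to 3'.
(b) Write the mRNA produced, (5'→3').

(a) The template strand is the reverse complement of the coding strand: complement CTATGATGTCTTCGCCTAGGTGAAATATGACACATGTGT, then reverse.
(b) mRNA matches the coding strand with T→U.

(a) 5'-TGTGTACACAGTATAAAGTGGATCCGCTTCTGTAGTATC-3'
(b) 5'-GAUACUACAGAAGCGGAUCCACUUUAUACUGUGUACACA-3'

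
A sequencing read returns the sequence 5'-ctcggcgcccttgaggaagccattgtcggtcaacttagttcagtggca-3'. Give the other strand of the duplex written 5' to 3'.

5'-TGCCACTGAACTAAGTTGACCGACAATGGCTTCCTCAAGGGCGCCGAG-3'

Pairing A↔T and G↔C gives GAGCCGCGGGAACTCCTTCGGTAACAGCCAGTTGAATCAAGTCACCGT, running 3'→5'. Reverse for the 5'→3' convention.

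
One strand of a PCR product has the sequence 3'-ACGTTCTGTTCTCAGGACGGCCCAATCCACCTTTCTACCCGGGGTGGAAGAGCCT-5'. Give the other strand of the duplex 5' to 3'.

5'-TGCAAGACAAGAGTCCTGCCGGGTTAGGTGGAAAGATGGGCCCCACCTTCTCGGA-3'

The strand is given 3'→5', so its complement runs 5'→3' in the same left-to-right order: pair each base A↔T, G↔C.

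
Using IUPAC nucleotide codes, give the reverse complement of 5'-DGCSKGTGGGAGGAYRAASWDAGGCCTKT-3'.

5'-AMAGGCCTHWSTTYRTCCTCCCACMSGCH-3'

Standard pairs A↔T, G↔C; ambiguity codes pair R↔Y, K↔M, W↔W, S↔S, D↔H. Complement (HCGSMCACCCTCCTRYTTSWHTCCGGAMA), then reverse for 5'→3'.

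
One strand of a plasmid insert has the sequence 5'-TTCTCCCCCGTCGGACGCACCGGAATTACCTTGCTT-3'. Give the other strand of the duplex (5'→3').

The complement of TTCTCCCCCGTCGGACGCACCGGAATTACCTTGCTT is AAGAGGGGGCAGCCTGCGTGGCCTTAATGGAACGAA (A↔T, G↔C). DNA strands are antiparallel, so the complementary strand runs 3'→5'; reversing gives the 5'→3' form.

5′-AAGCAAGGTAATTCCGGTGCGTCCGACGGGGGAGAA-3′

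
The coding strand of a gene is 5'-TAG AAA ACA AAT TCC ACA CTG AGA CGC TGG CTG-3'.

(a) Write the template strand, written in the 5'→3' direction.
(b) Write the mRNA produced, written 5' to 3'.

(a) 5′-CAGCCAGCGTCTCAGTGTGGAATTTGTTTTCTA-3′
(b) 5′-UAGAAAACAAAUUCCACACUGAGACGCUGGCUG-3′

(a) The template strand is the reverse complement of the coding strand: complement ATCTTTTGTTTAAGGTGTGACTCTGCGACCGAC, then reverse.
(b) mRNA matches the coding strand with T→U.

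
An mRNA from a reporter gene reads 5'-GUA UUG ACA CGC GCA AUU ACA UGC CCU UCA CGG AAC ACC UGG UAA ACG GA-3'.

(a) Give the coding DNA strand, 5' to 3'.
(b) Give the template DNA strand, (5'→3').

(a) The coding strand matches the mRNA with U→T.
(b) The template strand is the reverse complement of the coding strand.

(a) 5'-GTATTGACACGCGCAATTACATGCCCTTCACGGAACACCTGGTAAACGGA-3'
(b) 5'-TCCGTTTACCAGGTGTTCCGTGAAGGGCATGTAATTGCGCGTGTCAATAC-3'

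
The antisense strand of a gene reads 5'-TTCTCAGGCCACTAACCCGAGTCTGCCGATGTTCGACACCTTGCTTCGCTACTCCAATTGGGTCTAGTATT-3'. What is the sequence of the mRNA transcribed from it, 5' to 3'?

5'-AAUACUAGACCCAAUUGGAGUAGCGAAGCAAGGUGUCGAACAUCGGCAGACUCGGGUUAGUGGCCUGAGAA-3'

RNA polymerase reads the template 3'→5' and synthesizes mRNA 5'→3' by base-pairing (A→U, T→A, G↔C). The complement of the template is AAGAGTCCGGTGATTGGGCTCAGACGGCTACAAGCTGTGGAACGAAGCGATGAGGTTAACCCAGATCATAA; antiparallel, so 5'→3' the coding strand is AATACTAGACCCAATTGGAGTAGCGAAGCAAGGTGTCGAACATCGGCAGACTCGGGTTAGTGGCCTGAGAA. Replace T with U for the mRNA.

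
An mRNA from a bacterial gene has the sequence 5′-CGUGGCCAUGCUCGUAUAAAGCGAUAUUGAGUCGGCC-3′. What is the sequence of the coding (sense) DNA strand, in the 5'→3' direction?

The coding DNA strand has the same 5'→3' sequence as the mRNA with U replaced by T.

5′-CGTGGCCATGCTCGTATAAAGCGATATTGAGTCGGCC-3′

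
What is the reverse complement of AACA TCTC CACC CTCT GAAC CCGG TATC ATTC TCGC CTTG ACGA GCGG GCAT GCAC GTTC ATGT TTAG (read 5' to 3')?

Complement each base (A↔T, G↔C): TTGTAGAGGTGGGAGACTTGGGCCATAGTAAGAGCGGAACTGCTCGCCCGTACGTGCAAGTACAAATC. Then reverse.

5'-CTAAACATGAACGTGCATGCCCGCTCGTCAAGGCGAGAATGATACCGGGTTCAGAGGGTGGAGATGTT-3'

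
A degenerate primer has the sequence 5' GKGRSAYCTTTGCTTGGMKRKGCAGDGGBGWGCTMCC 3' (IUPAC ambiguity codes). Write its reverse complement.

Standard pairs A↔T, G↔C; ambiguity codes pair R↔Y, M↔K, W↔W, S↔S, B↔V, D↔H. Complement (CMCYSTRGAAACGAACCKMYMCGTCHCCVCWCGAKGG), then reverse for 5'→3'.

5'-GGKAGCWCVCCHCTGCMYMKCCAAGCAAAGRTSYCMC-3'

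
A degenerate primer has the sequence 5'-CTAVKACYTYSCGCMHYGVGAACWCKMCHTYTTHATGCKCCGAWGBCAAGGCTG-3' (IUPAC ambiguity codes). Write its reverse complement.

Standard pairs A↔T, G↔C; ambiguity codes pair Y↔R, M↔K, W↔W, S↔S, B↔V, H↔D. Complement (GATBMTGRARSGCGKDRCBCTTGWGMKGDARAADTACGMGGCTWCVGTTCCGAC), then reverse for 5'→3'.

5'-CAGCCTTGVCWTCGGMGCATDAARADGKMGWGTTCBCRDKGCGSRARGTMBTAG-3'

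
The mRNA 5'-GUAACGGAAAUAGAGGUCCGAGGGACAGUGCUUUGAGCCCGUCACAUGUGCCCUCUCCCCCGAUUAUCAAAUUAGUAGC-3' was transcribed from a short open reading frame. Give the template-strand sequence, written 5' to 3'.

Replace U with T to get the coding DNA strand: GTAACGGAAATAGAGGTCCGAGGGACAGTGCTTTGAGCCCGTCACATGTGCCCTCTCCCCCGATTATCAAATTAGTAGC. The template strand is its reverse complement (complement CATTGCCTTTATCTCCAGGCTCCCTGTCACGAAACTCGGGCAGTGTACACGGGAGAGGGGGCTAATAGTTTAATCATCG, then reverse).

5'-GCTACTAATTTGATAATCGGGGGAGAGGGCACATGTGACGGGCTCAAAGCACTGTCCCTCGGACCTCTATTTCCGTTAC-3'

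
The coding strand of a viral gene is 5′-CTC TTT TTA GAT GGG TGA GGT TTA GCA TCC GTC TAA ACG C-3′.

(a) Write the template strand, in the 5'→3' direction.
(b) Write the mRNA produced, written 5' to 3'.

(a) 5'-GCGTTTAGACGGATGCTAAACCTCACCCATCTAAAAAGAG-3'
(b) 5'-CUCUUUUUAGAUGGGUGAGGUUUAGCAUCCGUCUAAACGC-3'

(a) The template strand is the reverse complement of the coding strand: complement GAGAAAAATCTACCCACTCCAAATCGTAGGCAGATTTGCG, then reverse.
(b) mRNA matches the coding strand with T→U.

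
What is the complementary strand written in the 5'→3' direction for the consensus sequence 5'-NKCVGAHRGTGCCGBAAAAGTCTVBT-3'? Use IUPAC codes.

5'-AVBAGACTTTTVCGGCACYDTCBGMN-3'

Standard pairs A↔T, G↔C; ambiguity codes pair R↔Y, K↔M, B↔V, H↔D, N↔N. Complement (NMGBCTDYCACGGCVTTTTCAGABVA), then reverse for 5'→3'.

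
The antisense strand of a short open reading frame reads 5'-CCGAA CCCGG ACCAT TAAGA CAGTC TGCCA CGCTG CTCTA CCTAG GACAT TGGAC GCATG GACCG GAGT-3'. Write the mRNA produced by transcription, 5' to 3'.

The mRNA has the sequence of the coding strand (reverse complement of the template) with T→U. Reverse complement of CCGAACCCGGACCATTAAGACAGTCTGCCACGCTGCTCTACCTAGGACATTGGACGCATGGACCGGAGT is ACTCCGGTCCATGCGTCCAATGTCCTAGGTAGAGCAGCGTGGCAGACTGTCTTAATGGTCCGGGTTCGG; then T→U.

5'-ACUCCGGUCCAUGCGUCCAAUGUCCUAGGUAGAGCAGCGUGGCAGACUGUCUUAAUGGUCCGGGUUCGG-3'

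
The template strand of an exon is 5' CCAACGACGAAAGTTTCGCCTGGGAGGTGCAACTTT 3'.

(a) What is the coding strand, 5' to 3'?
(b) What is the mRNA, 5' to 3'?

(a) The coding strand is the reverse complement of the template: complement GGTTGCTGCTTTCAAAGCGGACCCTCCACGTTGAAA, then reverse.
(b) mRNA has the coding-strand sequence with T→U.

(a) 5'-AAAGTTGCACCTCCCAGGCGAAACTTTCGTCGTTGG-3'
(b) 5'-AAAGUUGCACCUCCCAGGCGAAACUUUCGUCGUUGG-3'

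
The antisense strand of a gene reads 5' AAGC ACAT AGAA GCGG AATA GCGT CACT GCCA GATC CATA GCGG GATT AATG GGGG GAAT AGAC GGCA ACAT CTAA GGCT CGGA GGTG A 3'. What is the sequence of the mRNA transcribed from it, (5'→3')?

The mRNA has the sequence of the coding strand (reverse complement of the template) with T→U. Reverse complement of AAGCACATAGAAGCGGAATAGCGTCACTGCCAGATCCATAGCGGGATTAATGGGGGGAATAGACGGCAACATCTAAGGCTCGGAGGTGA is TCACCTCCGAGCCTTAGATGTTGCCGTCTATTCCCCCCATTAATCCCGCTATGGATCTGGCAGTGACGCTATTCCGCTTCTATGTGCTT; then T→U.

5'-UCACCUCCGAGCCUUAGAUGUUGCCGUCUAUUCCCCCCAUUAAUCCCGCUAUGGAUCUGGCAGUGACGCUAUUCCGCUUCUAUGUGCUU-3'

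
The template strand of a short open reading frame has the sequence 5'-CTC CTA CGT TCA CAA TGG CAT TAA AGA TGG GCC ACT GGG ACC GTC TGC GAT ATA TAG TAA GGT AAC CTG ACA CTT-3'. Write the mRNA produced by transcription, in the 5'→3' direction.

5'-AAGUGUCAGGUUACCUUACUAUAUAUCGCAGACGGUCCCAGUGGCCCAUCUUUAAUGCCAUUGUGAACGUAGGAG-3'

RNA polymerase reads the template 3'→5' and synthesizes mRNA 5'→3' by base-pairing (A→U, T→A, G↔C). The complement of the template is GAGGATGCAAGTGTTACCGTAATTTCTACCCGGTGACCCTGGCAGACGCTATATATCATTCCATTGGACTGTGAA; antiparallel, so 5'→3' the coding strand is AAGTGTCAGGTTACCTTACTATATATCGCAGACGGTCCCAGTGGCCCATCTTTAATGCCATTGTGAACGTAGGAG. Replace T with U for the mRNA.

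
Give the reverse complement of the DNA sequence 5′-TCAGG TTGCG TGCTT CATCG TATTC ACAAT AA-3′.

5'-TTATTGTGAATACGATGAAGCACGCAACCTGA-3'

Complement each base (A↔T, G↔C): AGTCCAACGCACGAAGTAGCATAAGTGTTATT. Then reverse.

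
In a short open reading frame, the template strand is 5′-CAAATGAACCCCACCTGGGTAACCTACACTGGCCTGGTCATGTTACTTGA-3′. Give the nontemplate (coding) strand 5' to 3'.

The coding strand is complementary and antiparallel to the template: take the complement (A↔T, G↔C) and reverse.

5'-TCAAGTAACATGACCAGGCCAGTGTAGGTTACCCAGGTGGGGTTCATTTG-3'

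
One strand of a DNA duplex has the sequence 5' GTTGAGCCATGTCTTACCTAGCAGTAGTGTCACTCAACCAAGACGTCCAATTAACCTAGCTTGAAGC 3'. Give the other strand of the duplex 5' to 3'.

Pairing A↔T and G↔C gives CAACTCGGTACAGAATGGATCGTCATCACAGTGAGTTGGTTCTGCAGGTTAATTGGATCGAACTTCG, running 3'→5'. Reverse for the 5'→3' convention.

5'-GCTTCAAGCTAGGTTAATTGGACGTCTTGGTTGAGTGACACTACTGCTAGGTAAGACATGGCTCAAC-3'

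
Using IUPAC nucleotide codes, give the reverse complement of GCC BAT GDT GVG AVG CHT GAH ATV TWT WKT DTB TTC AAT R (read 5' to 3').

5'-YATTGAAVAHAMWAWABATDTCADGCBTCBCAHCATVGGC-3'

Standard pairs A↔T, G↔C; ambiguity codes pair R↔Y, K↔M, W↔W, B↔V, D↔H. Complement (CGGVTACHACBCTBCGDACTDTABAWAWMAHAVAAGTTAY), then reverse for 5'→3'.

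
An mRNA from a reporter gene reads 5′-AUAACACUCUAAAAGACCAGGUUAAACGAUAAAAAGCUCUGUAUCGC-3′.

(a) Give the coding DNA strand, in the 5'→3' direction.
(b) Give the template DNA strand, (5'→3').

(a) 5'-ATAACACTCTAAAAGACCAGGTTAAACGATAAAAAGCTCTGTATCGC-3'
(b) 5'-GCGATACAGAGCTTTTTATCGTTTAACCTGGTCTTTTAGAGTGTTAT-3'

(a) The coding strand matches the mRNA with U→T.
(b) The template strand is the reverse complement of the coding strand.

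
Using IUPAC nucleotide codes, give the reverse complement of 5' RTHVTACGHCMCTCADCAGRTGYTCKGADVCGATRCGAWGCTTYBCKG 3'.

Standard pairs A↔T, G↔C; ambiguity codes pair R↔Y, M↔K, W↔W, B↔V, D↔H. Complement (YADBATGCDGKGAGTHGTCYACRAGMCTHBGCTAYGCTWCGAARVGMC), then reverse for 5'→3'.

5'-CMGVRAAGCWTCGYATCGBHTCMGARCAYCTGHTGAGKGDCGTABDAY-3'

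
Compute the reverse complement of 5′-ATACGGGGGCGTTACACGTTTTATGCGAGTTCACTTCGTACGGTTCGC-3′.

5'-GCGAACCGTACGAAGTGAACTCGCATAAAACGTGTAACGCCCCCGTAT-3'

Complement each base (A↔T, G↔C): TATGCCCCCGCAATGTGCAAAATACGCTCAAGTGAAGCATGCCAAGCG. Then reverse.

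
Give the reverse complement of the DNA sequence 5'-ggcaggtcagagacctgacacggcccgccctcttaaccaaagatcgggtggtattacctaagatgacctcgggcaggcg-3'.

5'-CGCCTGCCCGAGGTCATCTTAGGTAATACCACCCGATCTTTGGTTAAGAGGGCGGGCCGTGTCAGGTCTCTGACCTGCC-3'

Reading the sequence 3'→5' and pairing each base (A↔T, G↔C) gives the reverse complement directly.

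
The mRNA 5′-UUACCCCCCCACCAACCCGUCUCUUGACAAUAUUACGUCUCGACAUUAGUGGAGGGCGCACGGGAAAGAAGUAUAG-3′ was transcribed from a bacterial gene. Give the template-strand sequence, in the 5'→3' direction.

Replace U with T to get the coding DNA strand: TTACCCCCCCACCAACCCGTCTCTTGACAATATTACGTCTCGACATTAGTGGAGGGCGCACGGGAAAGAAGTATAG. The template strand is its reverse complement (complement AATGGGGGGGTGGTTGGGCAGAGAACTGTTATAATGCAGAGCTGTAATCACCTCCCGCGTGCCCTTTCTTCATATC, then reverse).

5'-CTATACTTCTTTCCCGTGCGCCCTCCACTAATGTCGAGACGTAATATTGTCAAGAGACGGGTTGGTGGGGGGGTAA-3'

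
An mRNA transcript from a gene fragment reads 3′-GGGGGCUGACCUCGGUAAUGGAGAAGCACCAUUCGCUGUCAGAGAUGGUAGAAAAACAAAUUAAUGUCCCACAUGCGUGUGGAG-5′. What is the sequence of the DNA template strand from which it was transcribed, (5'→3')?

Written 5'→3' the mRNA is GAGGUGUGCGUACACCCUGUAAUUAAACAAAAAGAUGGUAGAGACUGUCGCUUACCACGAAGAGGUAAUGGCUCCAGUCGGGGG, so the coding DNA strand is GAGGTGTGCGTACACCCTGTAATTAAACAAAAAGATGGTAGAGACTGTCGCTTACCACGAAGAGGTAATGGCTCCAGTCGGGGG. The template is its reverse complement.

5'-CCCCCGACTGGAGCCATTACCTCTTCGTGGTAAGCGACAGTCTCTACCATCTTTTTGTTTAATTACAGGGTGTACGCACACCTC-3'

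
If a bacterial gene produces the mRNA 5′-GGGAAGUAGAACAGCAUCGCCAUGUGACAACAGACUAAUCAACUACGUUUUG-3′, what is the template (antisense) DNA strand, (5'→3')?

5'-CAAAACGTAGTTGATTAGTCTGTTGTCACATGGCGATGCTGTTCTACTTCCC-3'

Replace U with T to get the coding DNA strand: GGGAAGTAGAACAGCATCGCCATGTGACAACAGACTAATCAACTACGTTTTG. The template strand is its reverse complement (complement CCCTTCATCTTGTCGTAGCGGTACACTGTTGTCTGATTAGTTGATGCAAAAC, then reverse).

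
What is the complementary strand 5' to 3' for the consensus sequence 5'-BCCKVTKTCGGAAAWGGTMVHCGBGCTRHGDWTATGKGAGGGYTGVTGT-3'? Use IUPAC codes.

Standard pairs A↔T, G↔C; ambiguity codes pair R↔Y, M↔K, W↔W, B↔V, D↔H. Complement (VGGMBAMAGCCTTTWCCAKBDGCVCGAYDCHWATACMCTCCCRACBACA), then reverse for 5'→3'.

5'-ACABCARCCCTCMCATAWHCDYAGCVCGDBKACCWTTTCCGAMABMGGV-3'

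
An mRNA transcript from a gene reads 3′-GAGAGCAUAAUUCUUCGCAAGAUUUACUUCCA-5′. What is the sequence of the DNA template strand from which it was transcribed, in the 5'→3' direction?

5'-CTCTCGTATTAAGAAGCGTTCTAAATGAAGGT-3'

Written 5'→3' the mRNA is ACCUUCAUUUAGAACGCUUCUUAAUACGAGAG, so the coding DNA strand is ACCTTCATTTAGAACGCTTCTTAATACGAGAG. The template is its reverse complement.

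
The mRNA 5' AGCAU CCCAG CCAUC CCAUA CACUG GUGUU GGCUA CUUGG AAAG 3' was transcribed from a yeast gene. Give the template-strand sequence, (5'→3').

5'-CTTTCCAAGTAGCCAACACCAGTGTATGGGATGGCTGGGATGCT-3'

Replace U with T to get the coding DNA strand: AGCATCCCAGCCATCCCATACACTGGTGTTGGCTACTTGGAAAG. The template strand is its reverse complement (complement TCGTAGGGTCGGTAGGGTATGTGACCACAACCGATGAACCTTTC, then reverse).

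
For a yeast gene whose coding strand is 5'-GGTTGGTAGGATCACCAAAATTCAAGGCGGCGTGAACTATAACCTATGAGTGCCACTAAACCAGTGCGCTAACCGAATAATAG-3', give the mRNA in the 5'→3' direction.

5'-GGUUGGUAGGAUCACCAAAAUUCAAGGCGGCGUGAACUAUAACCUAUGAGUGCCACUAAACCAGUGCGCUAACCGAAUAAUAG-3'

mRNA has the coding-strand sequence with U in place of T.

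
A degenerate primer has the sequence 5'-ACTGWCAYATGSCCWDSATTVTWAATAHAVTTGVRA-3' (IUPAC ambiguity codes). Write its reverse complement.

Standard pairs A↔T, G↔C; ambiguity codes pair R↔Y, W↔W, S↔S, D↔H, V↔B. Complement (TGACWGTRTACSGGWHSTAABAWTTATDTBAACBYT), then reverse for 5'→3'.

5′-TYBCAABTDTATTWABAATSHWGGSCATRTGWCAGT-3′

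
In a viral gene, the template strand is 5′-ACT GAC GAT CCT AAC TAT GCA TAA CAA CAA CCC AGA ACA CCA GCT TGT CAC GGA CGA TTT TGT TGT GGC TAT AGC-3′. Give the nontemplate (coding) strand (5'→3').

5'-GCTATAGCCACAACAAAATCGTCCGTGACAAGCTGGTGTTCTGGGTTGTTGTTATGCATAGTTAGGATCGTCAGT-3'

The coding strand is complementary and antiparallel to the template: take the complement (A↔T, G↔C) and reverse.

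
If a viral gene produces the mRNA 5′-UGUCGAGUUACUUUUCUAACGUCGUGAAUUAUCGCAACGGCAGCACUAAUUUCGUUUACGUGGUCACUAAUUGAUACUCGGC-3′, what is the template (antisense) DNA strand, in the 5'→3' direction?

5'-GCCGAGTATCAATTAGTGACCACGTAAACGAAATTAGTGCTGCCGTTGCGATAATTCACGACGTTAGAAAAGTAACTCGACA-3'

Replace U with T to get the coding DNA strand: TGTCGAGTTACTTTTCTAACGTCGTGAATTATCGCAACGGCAGCACTAATTTCGTTTACGTGGTCACTAATTGATACTCGGC. The template strand is its reverse complement (complement ACAGCTCAATGAAAAGATTGCAGCACTTAATAGCGTTGCCGTCGTGATTAAAGCAAATGCACCAGTGATTAACTATGAGCCG, then reverse).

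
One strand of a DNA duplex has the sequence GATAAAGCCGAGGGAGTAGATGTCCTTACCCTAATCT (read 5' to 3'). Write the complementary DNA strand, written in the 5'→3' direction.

Pairing A↔T and G↔C gives CTATTTCGGCTCCCTCATCTACAGGAATGGGATTAGA, running 3'→5'. Reverse for the 5'→3' convention.

5'-AGATTAGGGTAAGGACATCTACTCCCTCGGCTTTATC-3'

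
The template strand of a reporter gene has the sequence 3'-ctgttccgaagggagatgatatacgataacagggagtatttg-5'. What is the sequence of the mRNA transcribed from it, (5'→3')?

Reading the template 3'→5' as shown, RNA polymerase pairs each base (A→U, T→A, G↔C) to build mRNA 5'→3' directly.

5'-GACAAGGCUUCCCUCUACUAUAUGCUAUUGUCCCUCAUAAAC-3'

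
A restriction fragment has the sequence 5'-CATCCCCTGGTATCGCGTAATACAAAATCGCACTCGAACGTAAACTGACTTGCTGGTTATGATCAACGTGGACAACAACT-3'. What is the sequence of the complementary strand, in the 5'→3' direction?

Pairing A↔T and G↔C gives GTAGGGGACCATAGCGCATTATGTTTTAGCGTGAGCTTGCATTTGACTGAACGACCAATACTAGTTGCACCTGTTGTTGA, running 3'→5'. Reverse for the 5'→3' convention.

5′-AGTTGTTGTCCACGTTGATCATAACCAGCAAGTCAGTTTACGTTCGAGTGCGATTTTGTATTACGCGATACCAGGGGATG-3′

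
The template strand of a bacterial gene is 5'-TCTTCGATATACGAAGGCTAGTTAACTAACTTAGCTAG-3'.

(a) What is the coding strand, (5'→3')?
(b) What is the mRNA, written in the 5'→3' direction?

(a) The coding strand is the reverse complement of the template: complement AGAAGCTATATGCTTCCGATCAATTGATTGAATCGATC, then reverse.
(b) mRNA has the coding-strand sequence with T→U.

(a) 5'-CTAGCTAAGTTAGTTAACTAGCCTTCGTATATCGAAGA-3'
(b) 5'-CUAGCUAAGUUAGUUAACUAGCCUUCGUAUAUCGAAGA-3'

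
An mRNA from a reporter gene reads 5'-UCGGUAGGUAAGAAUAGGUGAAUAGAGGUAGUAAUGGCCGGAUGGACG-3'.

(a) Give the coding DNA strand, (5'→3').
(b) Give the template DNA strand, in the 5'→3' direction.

(a) 5'-TCGGTAGGTAAGAATAGGTGAATAGAGGTAGTAATGGCCGGATGGACG-3'
(b) 5′-CGTCCATCCGGCCATTACTACCTCTATTCACCTATTCTTACCTACCGA-3′

(a) The coding strand matches the mRNA with U→T.
(b) The template strand is the reverse complement of the coding strand.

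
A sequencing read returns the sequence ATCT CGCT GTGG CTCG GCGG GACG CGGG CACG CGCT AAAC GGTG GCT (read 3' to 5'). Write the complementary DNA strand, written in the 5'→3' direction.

5'-TAGAGCGACACCGAGCCGCCCTGCGCCCGTGCGCGATTTGCCACCGA-3'

The strand is given 3'→5', so its complement runs 5'→3' in the same left-to-right order: pair each base A↔T, G↔C.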